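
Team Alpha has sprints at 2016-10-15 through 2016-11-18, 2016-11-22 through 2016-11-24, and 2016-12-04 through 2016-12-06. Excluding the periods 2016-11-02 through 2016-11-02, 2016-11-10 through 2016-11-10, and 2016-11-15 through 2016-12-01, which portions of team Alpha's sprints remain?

2016-10-15 through 2016-11-01, 2016-11-03 through 2016-11-09, 2016-11-11 through 2016-11-14, 2016-12-04 through 2016-12-06

2016-10-15 through 2016-11-18 minus B → 2016-10-15 through 2016-11-01, 2016-11-03 through 2016-11-09, 2016-11-11 through 2016-11-14.
2016-11-22 through 2016-11-24: fully covered by B → removed.
2016-12-04 through 2016-12-06: no B overlap → unchanged.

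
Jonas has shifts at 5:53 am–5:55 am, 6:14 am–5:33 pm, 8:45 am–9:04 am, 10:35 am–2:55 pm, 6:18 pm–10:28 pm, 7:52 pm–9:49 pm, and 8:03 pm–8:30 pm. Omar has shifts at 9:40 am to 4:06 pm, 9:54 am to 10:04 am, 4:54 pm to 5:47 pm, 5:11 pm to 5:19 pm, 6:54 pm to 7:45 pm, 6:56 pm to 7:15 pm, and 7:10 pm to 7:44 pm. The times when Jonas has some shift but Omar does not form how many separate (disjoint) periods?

Merge the first list: 5:53 am–5:55 am, 6:14 am–5:33 pm, 6:18 pm–10:28 pm.
Merge the second list: 9:40 am–4:06 pm, 4:54 pm–5:47 pm, 6:54 pm–7:45 pm.
A \ B = 5:53 am–5:55 am, 6:14 am–9:40 am, 4:06 pm–4:54 pm, 6:18 pm–6:54 pm, 7:45 pm–10:28 pm.
That is 5 disjoint pieces.

5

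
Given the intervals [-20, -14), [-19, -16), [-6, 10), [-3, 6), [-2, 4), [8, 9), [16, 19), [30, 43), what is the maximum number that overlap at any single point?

Sweep endpoints in order; track running count of active intervals.
Peak of 3 reached at -2.

3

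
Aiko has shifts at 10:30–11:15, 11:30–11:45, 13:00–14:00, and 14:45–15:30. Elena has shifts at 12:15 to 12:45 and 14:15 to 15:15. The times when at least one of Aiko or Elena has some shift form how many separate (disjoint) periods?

5

A ∪ B = 10:30–11:15, 11:30–11:45, 12:15–12:45, 13:00–14:00, 14:15–15:30.
That is 5 disjoint pieces.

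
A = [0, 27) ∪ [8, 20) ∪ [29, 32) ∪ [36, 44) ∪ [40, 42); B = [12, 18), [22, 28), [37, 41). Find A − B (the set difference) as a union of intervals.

[0, 12) ∪ [18, 22) ∪ [29, 32) ∪ [36, 37) ∪ [41, 44)

First set merges to [0, 27), [29, 32), [36, 44).
[0, 27) \ B = [0, 12), [18, 22).
[29, 32): nothing removed.
[36, 44) \ B = [36, 37), [41, 44).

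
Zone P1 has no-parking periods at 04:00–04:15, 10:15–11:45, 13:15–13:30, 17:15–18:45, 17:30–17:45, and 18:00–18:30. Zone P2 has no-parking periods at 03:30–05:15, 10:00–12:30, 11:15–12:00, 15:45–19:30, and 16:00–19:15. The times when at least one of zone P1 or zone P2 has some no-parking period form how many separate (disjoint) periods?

A, merged: 04:00–04:15, 10:15–11:45, 13:15–13:30, 17:15–18:45.
B, merged: 03:30–05:15, 10:00–12:30, 15:45–19:30.
A ∪ B = 03:30–05:15, 10:00–12:30, 13:15–13:30, 15:45–19:30.
That is 4 disjoint pieces.

4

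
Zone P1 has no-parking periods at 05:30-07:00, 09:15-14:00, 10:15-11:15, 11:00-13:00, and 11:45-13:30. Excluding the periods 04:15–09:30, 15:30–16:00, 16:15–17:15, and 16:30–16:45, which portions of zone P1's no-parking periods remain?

09:30–14:00

First set merges to 05:30–07:00, 09:15–14:00.
Second set merges to 04:15–09:30, 15:30–16:00, 16:15–17:15.
05:30–07:00: entirely removed.
09:15–14:00 \ B = 09:30–14:00.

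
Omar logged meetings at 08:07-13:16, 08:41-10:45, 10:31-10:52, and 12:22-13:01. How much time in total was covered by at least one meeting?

5 h 9 min

Merged: 08:07-13:16.
Length: 5 h 9 min.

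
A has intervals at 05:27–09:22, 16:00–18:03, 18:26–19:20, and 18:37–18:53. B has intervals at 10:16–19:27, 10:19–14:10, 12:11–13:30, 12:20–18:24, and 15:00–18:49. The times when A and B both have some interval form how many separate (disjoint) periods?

2

A, merged: 05:27-09:22, 16:00-18:03, 18:26-19:20.
B, merged: 10:16-19:27.
A ∩ B = 16:00-18:03, 18:26-19:20.
That is 2 disjoint pieces.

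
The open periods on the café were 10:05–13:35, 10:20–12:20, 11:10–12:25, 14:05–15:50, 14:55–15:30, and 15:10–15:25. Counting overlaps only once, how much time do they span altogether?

5 h 15 min

Merged: 10:05-13:35, 14:05-15:50.
Lengths: 3 h 30 min + 1 h 45 min = 5 h 15 min.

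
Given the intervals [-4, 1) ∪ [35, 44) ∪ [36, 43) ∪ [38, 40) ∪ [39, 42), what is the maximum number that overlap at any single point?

At 39, 4 of the intervals are simultaneously active.
No point has more.

4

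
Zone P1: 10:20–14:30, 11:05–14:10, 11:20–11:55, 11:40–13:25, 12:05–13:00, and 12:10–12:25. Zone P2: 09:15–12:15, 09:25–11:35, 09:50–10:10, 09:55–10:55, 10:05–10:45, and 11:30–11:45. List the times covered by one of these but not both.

09:15–10:20, 12:15–14:30

A, merged: 10:20–14:30.
B, merged: 09:15–12:15.
A \ B = 12:15–14:30.
B \ A = 09:15–10:20.
Union of the two gives the symmetric difference.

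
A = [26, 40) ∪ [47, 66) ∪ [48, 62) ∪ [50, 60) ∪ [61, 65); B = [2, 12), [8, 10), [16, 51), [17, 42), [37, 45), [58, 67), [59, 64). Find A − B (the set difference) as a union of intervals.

Merge the first list: [26, 40), [47, 66).
Merge the second list: [2, 12), [16, 51), [58, 67).
[26, 40): entirely removed.
[47, 66) \ B = [51, 58).

[51, 58)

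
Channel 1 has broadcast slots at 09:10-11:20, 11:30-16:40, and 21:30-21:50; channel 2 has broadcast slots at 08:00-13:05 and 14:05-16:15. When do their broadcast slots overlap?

09:10–11:20 meets the second set on 09:10–11:20.
11:30–16:40 meets the second set on 11:30–13:05, 14:05–16:15.
21:30–21:50: no overlap with the second set.

09:10–11:20, 11:30–13:05, 14:05–16:15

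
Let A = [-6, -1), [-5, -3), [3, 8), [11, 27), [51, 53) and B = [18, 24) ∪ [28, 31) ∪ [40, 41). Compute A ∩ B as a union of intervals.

[18, 24)

A, merged: [-6, -1), [3, 8), [11, 27), [51, 53).
[-6, -1): no overlap with the second set.
[3, 8): no overlap with the second set.
[11, 27) meets the second set on [18, 24).
[51, 53): no overlap with the second set.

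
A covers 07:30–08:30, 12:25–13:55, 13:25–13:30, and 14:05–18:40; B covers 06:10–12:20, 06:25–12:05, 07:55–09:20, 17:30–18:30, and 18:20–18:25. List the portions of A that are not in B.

First set merges to 07:30–08:30, 12:25–13:55, 14:05–18:40.
Second set merges to 06:10–12:20, 17:30–18:30.
07:30–08:30 lies entirely inside B → drops out.
12:25–13:55 is untouched.
14:05–18:40 with B removed leaves 14:05–17:30, 18:30–18:40.

12:25–13:55, 14:05–17:30, 18:30–18:40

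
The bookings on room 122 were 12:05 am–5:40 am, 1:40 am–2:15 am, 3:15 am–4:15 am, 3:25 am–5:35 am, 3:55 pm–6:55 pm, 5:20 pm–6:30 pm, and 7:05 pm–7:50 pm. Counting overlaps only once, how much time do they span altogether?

Merged: 12:05 am-5:40 am, 3:55 pm-6:55 pm, 7:05 pm-7:50 pm.
Lengths: 5 h 35 min + 3 h + 45 min = 9 h 20 min.

9 h 20 min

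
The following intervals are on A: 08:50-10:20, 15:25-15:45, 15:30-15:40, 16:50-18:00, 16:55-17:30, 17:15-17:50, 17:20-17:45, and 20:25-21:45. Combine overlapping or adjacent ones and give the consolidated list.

15:25–15:45 is disjoint → start new block.
15:30–15:40 overlaps/touches 15:25–15:45 → extend to 15:25–15:45.
16:50–18:00 is disjoint → start new block.
16:55–17:30 overlaps/touches 16:50–18:00 → extend to 16:50–18:00.
17:15–17:50 overlaps/touches 16:50–18:00 → extend to 16:50–18:00.
17:20–17:45 overlaps/touches 16:50–18:00 → extend to 16:50–18:00.
20:25–21:45 is disjoint → start new block.

08:50–10:20, 15:25–15:45, 16:50–18:00, 20:25–21:45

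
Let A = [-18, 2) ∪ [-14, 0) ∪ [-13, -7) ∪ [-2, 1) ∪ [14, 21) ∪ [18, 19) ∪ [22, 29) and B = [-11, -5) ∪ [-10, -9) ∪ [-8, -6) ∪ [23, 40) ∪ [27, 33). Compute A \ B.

[-18, -11) ∪ [-5, 2) ∪ [14, 21) ∪ [22, 23)

First set merges to [-18, 2), [14, 21), [22, 29).
Second set merges to [-11, -5), [23, 40).
[-18, 2) minus B → [-18, -11), [-5, 2).
[14, 21): no B overlap → unchanged.
[22, 29) minus B → [22, 23).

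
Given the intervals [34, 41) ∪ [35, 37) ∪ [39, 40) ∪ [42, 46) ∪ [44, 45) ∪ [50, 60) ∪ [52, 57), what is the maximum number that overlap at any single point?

At 35, 2 of the intervals are simultaneously active.
No point has more.

2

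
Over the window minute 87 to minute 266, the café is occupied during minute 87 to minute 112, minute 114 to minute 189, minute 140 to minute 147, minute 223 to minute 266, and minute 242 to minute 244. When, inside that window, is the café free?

After merging, the occupied span is minute 87 to minute 112, minute 114 to minute 189, minute 223 to minute 266.
Complement within minute 87 to minute 266: minute 112 to minute 114, minute 189 to minute 223.

minute 112 to minute 114, minute 189 to minute 223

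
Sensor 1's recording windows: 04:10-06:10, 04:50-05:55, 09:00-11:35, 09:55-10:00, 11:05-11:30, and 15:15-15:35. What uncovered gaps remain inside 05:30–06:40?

After merging, the occupied span is 04:10–06:10, 09:00–11:35, 15:15–15:35.
Gaps within 05:30–06:40: 06:10–06:40.

06:10–06:40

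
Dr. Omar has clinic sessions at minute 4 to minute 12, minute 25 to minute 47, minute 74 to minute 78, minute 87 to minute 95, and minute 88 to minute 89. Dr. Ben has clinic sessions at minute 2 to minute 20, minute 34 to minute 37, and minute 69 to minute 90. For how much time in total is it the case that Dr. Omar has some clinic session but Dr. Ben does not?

Merge the first list: minute 4 to minute 12, minute 25 to minute 47, minute 74 to minute 78, minute 87 to minute 95.
A \ B = minute 25 to minute 34, minute 37 to minute 47, minute 90 to minute 95.
Total: 9 minutes + 10 minutes + 5 minutes = 24 minutes.

24 minutes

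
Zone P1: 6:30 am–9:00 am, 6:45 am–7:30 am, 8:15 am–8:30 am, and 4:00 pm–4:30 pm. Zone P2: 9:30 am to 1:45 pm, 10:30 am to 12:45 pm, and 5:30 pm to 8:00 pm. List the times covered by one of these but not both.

First set merges to 6:30 am-9:00 am, 4:00 pm-4:30 pm.
Second set merges to 9:30 am-1:45 pm, 5:30 pm-8:00 pm.
A but not B: 6:30 am-9:00 am, 4:00 pm-4:30 pm.
B but not A: 9:30 am-1:45 pm, 5:30 pm-8:00 pm.
Combining gives A △ B.

6:30 am-9:00 am, 9:30 am-1:45 pm, 4:00 pm-4:30 pm, 5:30 pm-8:00 pm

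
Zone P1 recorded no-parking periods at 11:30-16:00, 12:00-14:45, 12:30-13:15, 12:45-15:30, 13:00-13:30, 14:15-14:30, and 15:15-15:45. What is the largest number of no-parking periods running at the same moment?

Walk the sorted start/end points keeping a running depth.
The depth first hits 5 at 13:00.

5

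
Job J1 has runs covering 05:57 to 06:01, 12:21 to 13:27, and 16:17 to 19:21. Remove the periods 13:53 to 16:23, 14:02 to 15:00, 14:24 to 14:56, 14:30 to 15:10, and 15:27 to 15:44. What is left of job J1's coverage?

Second set merges to 13:53–16:23.
05:57–06:01 is untouched.
12:21–13:27 is untouched.
16:17–19:21 with B removed leaves 16:23–19:21.

05:57–06:01, 12:21–13:27, 16:23–19:21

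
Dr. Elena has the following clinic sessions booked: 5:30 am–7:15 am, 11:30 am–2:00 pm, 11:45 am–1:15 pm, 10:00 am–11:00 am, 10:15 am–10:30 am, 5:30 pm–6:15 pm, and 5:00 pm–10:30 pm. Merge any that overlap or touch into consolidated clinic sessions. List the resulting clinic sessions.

5:30 am–7:15 am, 10:00 am–11:00 am, 11:30 am–2:00 pm, 5:00 pm–10:30 pm

Sort by start: 5:30 am–7:15 am, 10:00 am–11:00 am, 10:15 am–10:30 am, 11:30 am–2:00 pm, 11:45 am–1:15 pm, 5:00 pm–10:30 pm, 5:30 pm–6:15 pm.
10:00 am–11:00 am is disjoint → start new block.
10:15 am–10:30 am overlaps/touches 10:00 am–11:00 am → extend to 10:00 am–11:00 am.
11:30 am–2:00 pm is disjoint → start new block.
11:45 am–1:15 pm overlaps/touches 11:30 am–2:00 pm → extend to 11:30 am–2:00 pm.
5:00 pm–10:30 pm is disjoint → start new block.
5:30 pm–6:15 pm overlaps/touches 5:00 pm–10:30 pm → extend to 5:00 pm–10:30 pm.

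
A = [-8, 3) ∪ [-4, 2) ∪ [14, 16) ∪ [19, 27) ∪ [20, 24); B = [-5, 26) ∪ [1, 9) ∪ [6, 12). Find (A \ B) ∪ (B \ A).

[-8, -5) ∪ [3, 14) ∪ [16, 19) ∪ [26, 27)

A, merged: [-8, 3), [14, 16), [19, 27).
B, merged: [-5, 26).
A but not B: [-8, -5), [26, 27).
B but not A: [3, 14), [16, 19).
Combining gives A △ B.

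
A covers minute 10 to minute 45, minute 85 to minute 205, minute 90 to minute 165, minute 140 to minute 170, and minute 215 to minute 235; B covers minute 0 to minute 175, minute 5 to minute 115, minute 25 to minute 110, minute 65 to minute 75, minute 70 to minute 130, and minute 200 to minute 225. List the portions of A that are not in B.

minute 175 to minute 200, minute 225 to minute 235

A, merged: minute 10 to minute 45, minute 85 to minute 205, minute 215 to minute 235.
B, merged: minute 0 to minute 175, minute 200 to minute 225.
minute 10 to minute 45 lies entirely inside B → drops out.
minute 85 to minute 205 with B removed leaves minute 175 to minute 200.
minute 215 to minute 235 with B removed leaves minute 225 to minute 235.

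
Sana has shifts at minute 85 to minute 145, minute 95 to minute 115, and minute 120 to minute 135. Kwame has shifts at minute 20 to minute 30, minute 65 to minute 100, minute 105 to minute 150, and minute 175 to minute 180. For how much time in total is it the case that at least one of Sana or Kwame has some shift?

100 minutes

Merge the first list: minute 85 to minute 145.
A ∪ B = minute 20 to minute 30, minute 65 to minute 150, minute 175 to minute 180.
Total: 10 minutes + 85 minutes + 5 minutes = 100 minutes.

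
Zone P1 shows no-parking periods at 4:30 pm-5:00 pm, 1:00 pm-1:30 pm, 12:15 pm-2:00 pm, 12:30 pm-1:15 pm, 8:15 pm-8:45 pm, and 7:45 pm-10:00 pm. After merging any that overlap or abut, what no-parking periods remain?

Sort by start: 12:15 pm–2:00 pm, 12:30 pm–1:15 pm, 1:00 pm–1:30 pm, 4:30 pm–5:00 pm, 7:45 pm–10:00 pm, 8:15 pm–8:45 pm.
12:30 pm–1:15 pm overlaps/touches 12:15 pm–2:00 pm → extend to 12:15 pm–2:00 pm.
1:00 pm–1:30 pm overlaps/touches 12:15 pm–2:00 pm → extend to 12:15 pm–2:00 pm.
4:30 pm–5:00 pm is disjoint → start new block.
7:45 pm–10:00 pm is disjoint → start new block.
8:15 pm–8:45 pm overlaps/touches 7:45 pm–10:00 pm → extend to 7:45 pm–10:00 pm.

12:15 pm–2:00 pm, 4:30 pm–5:00 pm, 7:45 pm–10:00 pm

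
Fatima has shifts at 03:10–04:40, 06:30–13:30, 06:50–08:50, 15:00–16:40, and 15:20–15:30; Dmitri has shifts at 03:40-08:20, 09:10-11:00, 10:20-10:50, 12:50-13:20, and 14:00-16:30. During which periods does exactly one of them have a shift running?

A, merged: 03:10–04:40, 06:30–13:30, 15:00–16:40.
B, merged: 03:40–08:20, 09:10–11:00, 12:50–13:20, 14:00–16:30.
A but not B: 03:10–03:40, 08:20–09:10, 11:00–12:50, 13:20–13:30, 16:30–16:40.
B but not A: 04:40–06:30, 14:00–15:00.
Combining gives A △ B.

03:10–03:40, 04:40–06:30, 08:20–09:10, 11:00–12:50, 13:20–13:30, 14:00–15:00, 16:30–16:40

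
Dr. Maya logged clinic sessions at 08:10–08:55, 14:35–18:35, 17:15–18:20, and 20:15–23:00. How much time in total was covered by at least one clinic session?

7 h 30 min

Merged: 08:10-08:55, 14:35-18:35, 20:15-23:00.
Lengths: 45 min + 4 h + 2 h 45 min = 7 h 30 min.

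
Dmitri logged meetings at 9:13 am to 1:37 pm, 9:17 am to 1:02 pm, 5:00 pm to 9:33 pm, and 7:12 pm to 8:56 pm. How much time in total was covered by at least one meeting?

Merged: 9:13 am–1:37 pm, 5:00 pm–9:33 pm.
Lengths: 4 h 24 min + 4 h 33 min = 8 h 57 min.

8 h 57 min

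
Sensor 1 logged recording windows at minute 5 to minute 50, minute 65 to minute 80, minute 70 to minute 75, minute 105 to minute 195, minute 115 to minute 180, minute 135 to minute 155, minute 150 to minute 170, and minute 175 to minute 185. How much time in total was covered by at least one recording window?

150 minutes

Merged: minute 5 to minute 50, minute 65 to minute 80, minute 105 to minute 195.
Lengths: 45 minutes + 15 minutes + 90 minutes = 150 minutes.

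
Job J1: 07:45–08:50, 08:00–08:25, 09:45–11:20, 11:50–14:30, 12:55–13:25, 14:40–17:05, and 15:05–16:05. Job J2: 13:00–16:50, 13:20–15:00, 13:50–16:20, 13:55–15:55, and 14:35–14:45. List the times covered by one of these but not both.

07:45-08:50, 09:45-11:20, 11:50-13:00, 14:30-14:40, 16:50-17:05

A, merged: 07:45-08:50, 09:45-11:20, 11:50-14:30, 14:40-17:05.
B, merged: 13:00-16:50.
Only in the first: 07:45-08:50, 09:45-11:20, 11:50-13:00, 16:50-17:05.
Only in the second: 14:30-14:40.
Together these are the periods covered by exactly one.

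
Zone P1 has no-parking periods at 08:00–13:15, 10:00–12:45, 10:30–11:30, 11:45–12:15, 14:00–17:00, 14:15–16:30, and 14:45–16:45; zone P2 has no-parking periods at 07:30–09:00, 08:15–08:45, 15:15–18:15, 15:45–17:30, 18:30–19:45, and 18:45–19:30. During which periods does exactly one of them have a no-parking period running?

First set merges to 08:00–13:15, 14:00–17:00.
Second set merges to 07:30–09:00, 15:15–18:15, 18:30–19:45.
A but not B: 09:00–13:15, 14:00–15:15.
B but not A: 07:30–08:00, 17:00–18:15, 18:30–19:45.
Combining gives A △ B.

07:30–08:00, 09:00–13:15, 14:00–15:15, 17:00–18:15, 18:30–19:45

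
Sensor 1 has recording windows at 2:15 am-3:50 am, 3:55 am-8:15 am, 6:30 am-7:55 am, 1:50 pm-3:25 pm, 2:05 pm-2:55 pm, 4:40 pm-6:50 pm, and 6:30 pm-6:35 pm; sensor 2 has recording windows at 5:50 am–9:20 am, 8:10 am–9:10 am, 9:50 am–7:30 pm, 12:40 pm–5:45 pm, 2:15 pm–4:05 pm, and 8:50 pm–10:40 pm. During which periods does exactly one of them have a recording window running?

First set merges to 2:15 am–3:50 am, 3:55 am–8:15 am, 1:50 pm–3:25 pm, 4:40 pm–6:50 pm.
Second set merges to 5:50 am–9:20 am, 9:50 am–7:30 pm, 8:50 pm–10:40 pm.
A but not B: 2:15 am–3:50 am, 3:55 am–5:50 am.
B but not A: 8:15 am–9:20 am, 9:50 am–1:50 pm, 3:25 pm–4:40 pm, 6:50 pm–7:30 pm, 8:50 pm–10:40 pm.
Combining gives A △ B.

2:15 am–3:50 am, 3:55 am–5:50 am, 8:15 am–9:20 am, 9:50 am–1:50 pm, 3:25 pm–4:40 pm, 6:50 pm–7:30 pm, 8:50 pm–10:40 pm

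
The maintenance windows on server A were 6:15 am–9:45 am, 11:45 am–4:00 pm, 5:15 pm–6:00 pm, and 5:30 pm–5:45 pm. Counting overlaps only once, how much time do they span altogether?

Merged: 6:15 am–9:45 am, 11:45 am–4:00 pm, 5:15 pm–6:00 pm.
Lengths: 3 h 30 min + 4 h 15 min + 45 min = 8 h 30 min.

8 h 30 min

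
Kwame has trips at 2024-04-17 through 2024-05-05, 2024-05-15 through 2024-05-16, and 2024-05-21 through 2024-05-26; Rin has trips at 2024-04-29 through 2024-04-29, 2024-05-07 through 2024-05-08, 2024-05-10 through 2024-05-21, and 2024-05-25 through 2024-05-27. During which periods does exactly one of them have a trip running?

Only in the first: 2024-04-17 through 2024-04-28, 2024-04-30 through 2024-05-05, 2024-05-22 through 2024-05-24.
Only in the second: 2024-05-07 through 2024-05-08, 2024-05-10 through 2024-05-14, 2024-05-17 through 2024-05-20, 2024-05-27 through 2024-05-27.
Together these are the periods covered by exactly one.

2024-04-17 through 2024-04-28, 2024-04-30 through 2024-05-05, 2024-05-07 through 2024-05-08, 2024-05-10 through 2024-05-14, 2024-05-17 through 2024-05-20, 2024-05-22 through 2024-05-24, 2024-05-27 through 2024-05-27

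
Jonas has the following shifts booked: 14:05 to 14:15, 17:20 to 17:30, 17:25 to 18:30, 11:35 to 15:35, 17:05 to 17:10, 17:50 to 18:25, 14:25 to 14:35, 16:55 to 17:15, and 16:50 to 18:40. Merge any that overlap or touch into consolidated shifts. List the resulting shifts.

Sort by start: 11:35-15:35, 14:05-14:15, 14:25-14:35, 16:50-18:40, 16:55-17:15, 17:05-17:10, 17:20-17:30, 17:25-18:30, 17:50-18:25.
14:05-14:15 overlaps/touches 11:35-15:35 → extend to 11:35-15:35.
14:25-14:35 overlaps/touches 11:35-15:35 → extend to 11:35-15:35.
16:50-18:40 is disjoint → start new block.
16:55-17:15 overlaps/touches 16:50-18:40 → extend to 16:50-18:40.
17:05-17:10 overlaps/touches 16:50-18:40 → extend to 16:50-18:40.
17:20-17:30 overlaps/touches 16:50-18:40 → extend to 16:50-18:40.
17:25-18:30 overlaps/touches 16:50-18:40 → extend to 16:50-18:40.
17:50-18:25 overlaps/touches 16:50-18:40 → extend to 16:50-18:40.

11:35-15:35, 16:50-18:40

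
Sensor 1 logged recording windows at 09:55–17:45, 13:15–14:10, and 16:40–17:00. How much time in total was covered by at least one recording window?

7 h 50 min

Merged: 09:55–17:45.
Length: 7 h 50 min.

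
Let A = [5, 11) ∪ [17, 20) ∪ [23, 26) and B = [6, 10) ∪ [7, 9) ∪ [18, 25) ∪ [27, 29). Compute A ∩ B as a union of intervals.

[6, 10) ∪ [18, 20) ∪ [23, 25)

B, merged: [6, 10), [18, 25), [27, 29).
[5, 11) meets the second set on [6, 10).
[17, 20) meets the second set on [18, 20).
[23, 26) meets the second set on [23, 25).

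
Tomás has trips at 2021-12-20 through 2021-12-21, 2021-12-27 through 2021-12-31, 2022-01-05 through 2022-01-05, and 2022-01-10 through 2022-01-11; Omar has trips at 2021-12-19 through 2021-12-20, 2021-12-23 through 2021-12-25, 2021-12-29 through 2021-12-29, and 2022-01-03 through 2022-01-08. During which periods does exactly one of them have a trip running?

2021-12-19 through 2021-12-19, 2021-12-21 through 2021-12-21, 2021-12-23 through 2021-12-25, 2021-12-27 through 2021-12-28, 2021-12-30 through 2021-12-31, 2022-01-03 through 2022-01-04, 2022-01-06 through 2022-01-08, 2022-01-10 through 2022-01-11

A \ B = 2021-12-21 through 2021-12-21, 2021-12-27 through 2021-12-28, 2021-12-30 through 2021-12-31, 2022-01-10 through 2022-01-11.
B \ A = 2021-12-19 through 2021-12-19, 2021-12-23 through 2021-12-25, 2022-01-03 through 2022-01-04, 2022-01-06 through 2022-01-08.
Union of the two gives the symmetric difference.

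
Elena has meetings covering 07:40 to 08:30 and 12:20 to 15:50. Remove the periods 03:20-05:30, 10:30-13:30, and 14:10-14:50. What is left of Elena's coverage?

07:40–08:30, 13:30–14:10, 14:50–15:50

07:40–08:30: nothing removed.
12:20–15:50 \ B = 13:30–14:10, 14:50–15:50.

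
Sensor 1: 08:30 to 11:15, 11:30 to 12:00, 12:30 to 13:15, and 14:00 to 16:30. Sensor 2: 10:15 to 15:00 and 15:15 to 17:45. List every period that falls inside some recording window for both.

08:30–11:15 overlaps B on 10:15–11:15.
11:30–12:00 overlaps B on 11:30–12:00.
12:30–13:15 overlaps B on 12:30–13:15.
14:00–16:30 overlaps B on 14:00–15:00, 15:15–16:30.

10:15–11:15, 11:30–12:00, 12:30–13:15, 14:00–15:00, 15:15–16:30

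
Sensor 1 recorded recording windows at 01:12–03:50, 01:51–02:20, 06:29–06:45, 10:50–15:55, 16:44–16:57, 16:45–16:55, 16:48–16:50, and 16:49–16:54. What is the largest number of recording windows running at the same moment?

Walk the sorted start/end points keeping a running depth.
The depth first hits 4 at 16:49.

4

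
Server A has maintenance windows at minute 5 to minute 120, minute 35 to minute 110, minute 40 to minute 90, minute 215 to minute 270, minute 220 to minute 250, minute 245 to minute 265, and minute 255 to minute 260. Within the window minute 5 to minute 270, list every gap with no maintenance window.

minute 120 to minute 215

Covered (merged): minute 5 to minute 120, minute 215 to minute 270.
Gaps within minute 5 to minute 270: minute 120 to minute 215.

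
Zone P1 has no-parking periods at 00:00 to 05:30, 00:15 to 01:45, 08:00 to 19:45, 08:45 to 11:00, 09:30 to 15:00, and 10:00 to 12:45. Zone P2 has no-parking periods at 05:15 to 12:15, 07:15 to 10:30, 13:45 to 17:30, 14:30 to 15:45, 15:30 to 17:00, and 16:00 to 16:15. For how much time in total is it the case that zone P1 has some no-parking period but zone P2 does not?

9 h

Merge the first list: 00:00-05:30, 08:00-19:45.
Merge the second list: 05:15-12:15, 13:45-17:30.
A \ B = 00:00-05:15, 12:15-13:45, 17:30-19:45.
Total: 5 h 15 min + 1 h 30 min + 2 h 15 min = 9 h.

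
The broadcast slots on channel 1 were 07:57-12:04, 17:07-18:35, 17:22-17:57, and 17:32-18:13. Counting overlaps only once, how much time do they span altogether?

Merged: 07:57–12:04, 17:07–18:35.
Lengths: 4 h 7 min + 1 h 28 min = 5 h 35 min.

5 h 35 min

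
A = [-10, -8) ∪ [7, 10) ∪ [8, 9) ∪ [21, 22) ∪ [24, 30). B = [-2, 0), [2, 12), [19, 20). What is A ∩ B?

[7, 10)

First set merges to [-10, -8), [7, 10), [21, 22), [24, 30).
[-10, -8): no overlap with the second set.
[7, 10) meets the second set on [7, 10).
[21, 22): no overlap with the second set.
[24, 30): no overlap with the second set.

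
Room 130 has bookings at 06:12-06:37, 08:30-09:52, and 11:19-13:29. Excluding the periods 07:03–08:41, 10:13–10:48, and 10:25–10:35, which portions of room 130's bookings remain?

06:12–06:37, 08:41–09:52, 11:19–13:29

Second set merges to 07:03–08:41, 10:13–10:48.
06:12–06:37 is untouched.
08:30–09:52 with B removed leaves 08:41–09:52.
11:19–13:29 is untouched.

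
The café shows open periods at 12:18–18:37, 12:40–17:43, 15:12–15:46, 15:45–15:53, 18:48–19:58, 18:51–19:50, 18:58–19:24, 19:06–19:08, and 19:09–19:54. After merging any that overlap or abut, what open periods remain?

12:18–18:37, 18:48–19:58

12:40–17:43 overlaps/touches 12:18–18:37 → extend to 12:18–18:37.
15:12–15:46 overlaps/touches 12:18–18:37 → extend to 12:18–18:37.
15:45–15:53 overlaps/touches 12:18–18:37 → extend to 12:18–18:37.
18:48–19:58 is disjoint → start new block.
18:51–19:50 overlaps/touches 18:48–19:58 → extend to 18:48–19:58.
18:58–19:24 overlaps/touches 18:48–19:58 → extend to 18:48–19:58.
19:06–19:08 overlaps/touches 18:48–19:58 → extend to 18:48–19:58.
19:09–19:54 overlaps/touches 18:48–19:58 → extend to 18:48–19:58.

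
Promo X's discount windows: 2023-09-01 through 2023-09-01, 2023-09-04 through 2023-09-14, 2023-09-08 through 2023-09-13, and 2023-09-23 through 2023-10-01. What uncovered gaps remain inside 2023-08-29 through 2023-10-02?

2023-08-29 through 2023-08-31, 2023-09-02 through 2023-09-03, 2023-09-15 through 2023-09-22, 2023-10-02 through 2023-10-02

The merged coverage is 2023-09-01 through 2023-09-01, 2023-09-04 through 2023-09-14, 2023-09-23 through 2023-10-01.
Uncovered inside 2023-08-29 through 2023-10-02: 2023-08-29 through 2023-08-31, 2023-09-02 through 2023-09-03, 2023-09-15 through 2023-09-22, 2023-10-02 through 2023-10-02.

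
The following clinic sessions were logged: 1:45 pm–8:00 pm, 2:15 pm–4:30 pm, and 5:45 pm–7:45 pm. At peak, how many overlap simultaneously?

2

Sweep endpoints in order; track running count of active intervals.
Peak of 2 reached at 2:15 pm.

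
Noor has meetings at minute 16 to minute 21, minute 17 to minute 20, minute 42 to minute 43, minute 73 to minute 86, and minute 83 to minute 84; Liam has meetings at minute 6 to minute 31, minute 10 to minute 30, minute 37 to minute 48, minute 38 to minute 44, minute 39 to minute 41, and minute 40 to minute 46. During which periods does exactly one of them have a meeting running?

Merge the first list: minute 16 to minute 21, minute 42 to minute 43, minute 73 to minute 86.
Merge the second list: minute 6 to minute 31, minute 37 to minute 48.
A \ B = minute 73 to minute 86.
B \ A = minute 6 to minute 16, minute 21 to minute 31, minute 37 to minute 42, minute 43 to minute 48.
Union of the two gives the symmetric difference.

minute 6 to minute 16, minute 21 to minute 31, minute 37 to minute 42, minute 43 to minute 48, minute 73 to minute 86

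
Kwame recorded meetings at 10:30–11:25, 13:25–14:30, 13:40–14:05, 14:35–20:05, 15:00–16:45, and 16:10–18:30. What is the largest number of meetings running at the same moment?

Walk the sorted start/end points keeping a running depth.
The depth first hits 3 at 16:10.

3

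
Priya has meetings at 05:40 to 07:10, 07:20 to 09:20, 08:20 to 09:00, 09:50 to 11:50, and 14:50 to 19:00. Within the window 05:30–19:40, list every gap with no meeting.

After merging, the occupied span is 05:40–07:10, 07:20–09:20, 09:50–11:50, 14:50–19:00.
Complement within 05:30–19:40: 05:30–05:40, 07:10–07:20, 09:20–09:50, 11:50–14:50, 19:00–19:40.

05:30–05:40, 07:10–07:20, 09:20–09:50, 11:50–14:50, 19:00–19:40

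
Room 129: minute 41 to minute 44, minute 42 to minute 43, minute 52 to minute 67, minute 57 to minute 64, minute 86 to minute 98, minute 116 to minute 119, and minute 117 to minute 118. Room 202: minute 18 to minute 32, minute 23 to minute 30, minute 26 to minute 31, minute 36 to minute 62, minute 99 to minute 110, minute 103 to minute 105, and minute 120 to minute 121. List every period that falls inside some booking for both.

Merge the first list: minute 41 to minute 44, minute 52 to minute 67, minute 86 to minute 98, minute 116 to minute 119.
Merge the second list: minute 18 to minute 32, minute 36 to minute 62, minute 99 to minute 110, minute 120 to minute 121.
minute 41 to minute 44 overlaps B on minute 41 to minute 44.
minute 52 to minute 67 overlaps B on minute 52 to minute 62.
minute 86 to minute 98 falls entirely outside B.
minute 116 to minute 119 falls entirely outside B.

minute 41 to minute 44, minute 52 to minute 62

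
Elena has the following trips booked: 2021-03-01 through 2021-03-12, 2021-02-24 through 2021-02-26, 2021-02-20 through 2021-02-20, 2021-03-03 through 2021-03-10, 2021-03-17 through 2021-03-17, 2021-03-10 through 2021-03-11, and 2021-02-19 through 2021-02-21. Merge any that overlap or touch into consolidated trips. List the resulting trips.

Sort by start: 2021-02-19 through 2021-02-21, 2021-02-20 through 2021-02-20, 2021-02-24 through 2021-02-26, 2021-03-01 through 2021-03-12, 2021-03-03 through 2021-03-10, 2021-03-10 through 2021-03-11, 2021-03-17 through 2021-03-17.
2021-02-20 through 2021-02-20 overlaps/touches 2021-02-19 through 2021-02-21 → extend to 2021-02-19 through 2021-02-21.
2021-02-24 through 2021-02-26 is disjoint → start new block.
2021-03-01 through 2021-03-12 is disjoint → start new block.
2021-03-03 through 2021-03-10 overlaps/touches 2021-03-01 through 2021-03-12 → extend to 2021-03-01 through 2021-03-12.
2021-03-10 through 2021-03-11 overlaps/touches 2021-03-01 through 2021-03-12 → extend to 2021-03-01 through 2021-03-12.
2021-03-17 through 2021-03-17 is disjoint → start new block.

2021-02-19 through 2021-02-21, 2021-02-24 through 2021-02-26, 2021-03-01 through 2021-03-12, 2021-03-17 through 2021-03-17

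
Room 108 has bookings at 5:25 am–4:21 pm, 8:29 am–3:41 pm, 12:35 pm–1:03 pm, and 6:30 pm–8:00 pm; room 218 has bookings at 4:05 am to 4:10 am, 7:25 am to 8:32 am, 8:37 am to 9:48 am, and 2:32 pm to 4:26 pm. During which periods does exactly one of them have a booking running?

4:05 am–4:10 am, 5:25 am–7:25 am, 8:32 am–8:37 am, 9:48 am–2:32 pm, 4:21 pm–4:26 pm, 6:30 pm–8:00 pm

Merge the first list: 5:25 am–4:21 pm, 6:30 pm–8:00 pm.
Only in the first: 5:25 am–7:25 am, 8:32 am–8:37 am, 9:48 am–2:32 pm, 6:30 pm–8:00 pm.
Only in the second: 4:05 am–4:10 am, 4:21 pm–4:26 pm.
Together these are the periods covered by exactly one.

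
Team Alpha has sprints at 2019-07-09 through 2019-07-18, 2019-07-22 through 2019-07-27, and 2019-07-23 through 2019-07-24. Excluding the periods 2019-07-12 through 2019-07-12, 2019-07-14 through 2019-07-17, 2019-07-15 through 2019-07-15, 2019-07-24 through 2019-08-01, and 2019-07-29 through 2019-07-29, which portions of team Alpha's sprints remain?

A, merged: 2019-07-09 through 2019-07-18, 2019-07-22 through 2019-07-27.
B, merged: 2019-07-12 through 2019-07-12, 2019-07-14 through 2019-07-17, 2019-07-24 through 2019-08-01.
2019-07-09 through 2019-07-18 with B removed leaves 2019-07-09 through 2019-07-11, 2019-07-13 through 2019-07-13, 2019-07-18 through 2019-07-18.
2019-07-22 through 2019-07-27 with B removed leaves 2019-07-22 through 2019-07-23.

2019-07-09 through 2019-07-11, 2019-07-13 through 2019-07-13, 2019-07-18 through 2019-07-18, 2019-07-22 through 2019-07-23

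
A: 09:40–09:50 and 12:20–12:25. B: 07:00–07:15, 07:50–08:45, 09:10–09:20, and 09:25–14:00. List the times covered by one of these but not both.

07:00-07:15, 07:50-08:45, 09:10-09:20, 09:25-09:40, 09:50-12:20, 12:25-14:00

Only in the first: none.
Only in the second: 07:00-07:15, 07:50-08:45, 09:10-09:20, 09:25-09:40, 09:50-12:20, 12:25-14:00.
Together these are the periods covered by exactly one.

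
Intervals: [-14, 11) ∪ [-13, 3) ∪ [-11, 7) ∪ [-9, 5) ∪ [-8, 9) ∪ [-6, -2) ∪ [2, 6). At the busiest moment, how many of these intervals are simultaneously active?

At -6, 6 of the intervals are simultaneously active.
No point has more.

6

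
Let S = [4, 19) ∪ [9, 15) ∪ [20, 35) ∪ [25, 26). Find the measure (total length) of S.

30

Merged: [4, 19), [20, 35).
Lengths: 15 + 15 = 30.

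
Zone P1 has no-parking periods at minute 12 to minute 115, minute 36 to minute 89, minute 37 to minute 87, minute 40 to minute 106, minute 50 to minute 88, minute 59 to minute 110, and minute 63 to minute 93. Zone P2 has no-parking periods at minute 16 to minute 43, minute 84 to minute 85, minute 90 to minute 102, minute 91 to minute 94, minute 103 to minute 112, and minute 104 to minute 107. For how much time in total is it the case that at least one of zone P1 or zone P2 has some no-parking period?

103 minutes

A, merged: minute 12 to minute 115.
B, merged: minute 16 to minute 43, minute 84 to minute 85, minute 90 to minute 102, minute 103 to minute 112.
A ∪ B = minute 12 to minute 115.
Total: 103 minutes.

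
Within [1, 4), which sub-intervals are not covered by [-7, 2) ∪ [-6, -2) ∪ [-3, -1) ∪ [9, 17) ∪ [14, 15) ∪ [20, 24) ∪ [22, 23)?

The merged coverage is [-7, 2), [9, 17), [20, 24).
Complement within [1, 4): [2, 4).

[2, 4)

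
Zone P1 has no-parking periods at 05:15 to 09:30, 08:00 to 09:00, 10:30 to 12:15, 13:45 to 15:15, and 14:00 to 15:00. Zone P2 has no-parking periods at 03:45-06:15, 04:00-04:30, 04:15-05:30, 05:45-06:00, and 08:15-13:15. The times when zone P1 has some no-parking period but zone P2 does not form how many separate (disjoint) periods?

First set merges to 05:15–09:30, 10:30–12:15, 13:45–15:15.
Second set merges to 03:45–06:15, 08:15–13:15.
A \ B = 06:15–08:15, 13:45–15:15.
That is 2 disjoint pieces.

2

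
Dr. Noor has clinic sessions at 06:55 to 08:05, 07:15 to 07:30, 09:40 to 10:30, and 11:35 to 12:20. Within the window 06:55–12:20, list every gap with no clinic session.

08:05-09:40, 10:30-11:35

After merging, the occupied span is 06:55-08:05, 09:40-10:30, 11:35-12:20.
Complement within 06:55-12:20: 08:05-09:40, 10:30-11:35.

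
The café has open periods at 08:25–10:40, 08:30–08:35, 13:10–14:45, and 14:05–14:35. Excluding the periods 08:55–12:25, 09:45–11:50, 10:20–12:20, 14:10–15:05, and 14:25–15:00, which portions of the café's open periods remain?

08:25–08:55, 13:10–14:10

First set merges to 08:25–10:40, 13:10–14:45.
Second set merges to 08:55–12:25, 14:10–15:05.
08:25–10:40 with B removed leaves 08:25–08:55.
13:10–14:45 with B removed leaves 13:10–14:10.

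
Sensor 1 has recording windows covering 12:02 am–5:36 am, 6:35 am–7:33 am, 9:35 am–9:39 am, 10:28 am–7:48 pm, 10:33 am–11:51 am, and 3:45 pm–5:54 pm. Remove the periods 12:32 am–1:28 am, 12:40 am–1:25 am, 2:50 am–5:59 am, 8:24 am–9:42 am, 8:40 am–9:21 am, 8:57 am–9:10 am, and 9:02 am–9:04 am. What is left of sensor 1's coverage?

12:02 am-12:32 am, 1:28 am-2:50 am, 6:35 am-7:33 am, 10:28 am-7:48 pm

A, merged: 12:02 am-5:36 am, 6:35 am-7:33 am, 9:35 am-9:39 am, 10:28 am-7:48 pm.
B, merged: 12:32 am-1:28 am, 2:50 am-5:59 am, 8:24 am-9:42 am.
12:02 am-5:36 am \ B = 12:02 am-12:32 am, 1:28 am-2:50 am.
6:35 am-7:33 am: nothing removed.
9:35 am-9:39 am: entirely removed.
10:28 am-7:48 pm: nothing removed.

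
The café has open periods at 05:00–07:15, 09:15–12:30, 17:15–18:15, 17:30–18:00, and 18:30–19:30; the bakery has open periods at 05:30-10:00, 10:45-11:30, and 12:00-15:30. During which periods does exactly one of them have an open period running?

05:00–05:30, 07:15–09:15, 10:00–10:45, 11:30–12:00, 12:30–15:30, 17:15–18:15, 18:30–19:30

First set merges to 05:00–07:15, 09:15–12:30, 17:15–18:15, 18:30–19:30.
Only in the first: 05:00–05:30, 10:00–10:45, 11:30–12:00, 17:15–18:15, 18:30–19:30.
Only in the second: 07:15–09:15, 12:30–15:30.
Together these are the periods covered by exactly one.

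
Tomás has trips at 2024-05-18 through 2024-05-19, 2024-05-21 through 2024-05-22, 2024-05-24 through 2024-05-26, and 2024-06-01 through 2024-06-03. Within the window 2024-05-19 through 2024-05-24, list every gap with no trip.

2024-05-20 through 2024-05-20, 2024-05-23 through 2024-05-23

The merged coverage is 2024-05-18 through 2024-05-19, 2024-05-21 through 2024-05-22, 2024-05-24 through 2024-05-26, 2024-06-01 through 2024-06-03.
Uncovered inside 2024-05-19 through 2024-05-24: 2024-05-20 through 2024-05-20, 2024-05-23 through 2024-05-23.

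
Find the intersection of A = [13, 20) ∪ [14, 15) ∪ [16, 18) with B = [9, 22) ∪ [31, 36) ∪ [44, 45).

[13, 20)

Merge the first list: [13, 20).
[13, 20) overlaps B on [13, 20).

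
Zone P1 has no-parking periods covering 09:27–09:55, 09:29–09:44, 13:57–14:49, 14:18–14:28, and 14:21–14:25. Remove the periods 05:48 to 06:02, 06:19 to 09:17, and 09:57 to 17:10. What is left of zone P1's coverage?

09:27–09:55

First set merges to 09:27–09:55, 13:57–14:49.
09:27–09:55: no B overlap → unchanged.
13:57–14:49: fully covered by B → removed.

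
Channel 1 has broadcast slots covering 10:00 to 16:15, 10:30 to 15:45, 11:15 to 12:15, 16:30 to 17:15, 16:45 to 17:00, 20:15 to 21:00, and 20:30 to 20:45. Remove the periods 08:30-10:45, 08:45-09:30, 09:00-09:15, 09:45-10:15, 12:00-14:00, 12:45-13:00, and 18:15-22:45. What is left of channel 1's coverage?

10:45-12:00, 14:00-16:15, 16:30-17:15

A, merged: 10:00-16:15, 16:30-17:15, 20:15-21:00.
B, merged: 08:30-10:45, 12:00-14:00, 18:15-22:45.
10:00-16:15 minus B → 10:45-12:00, 14:00-16:15.
16:30-17:15: no B overlap → unchanged.
20:15-21:00: fully covered by B → removed.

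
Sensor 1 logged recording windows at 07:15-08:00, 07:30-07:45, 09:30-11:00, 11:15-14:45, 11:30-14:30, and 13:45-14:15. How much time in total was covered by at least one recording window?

5 h 45 min

Merged: 07:15–08:00, 09:30–11:00, 11:15–14:45.
Lengths: 45 min + 1 h 30 min + 3 h 30 min = 5 h 45 min.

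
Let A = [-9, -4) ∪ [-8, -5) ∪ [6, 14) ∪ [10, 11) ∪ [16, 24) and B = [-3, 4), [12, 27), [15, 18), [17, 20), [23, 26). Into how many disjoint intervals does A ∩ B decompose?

First set merges to [-9, -4), [6, 14), [16, 24).
Second set merges to [-3, 4), [12, 27).
A ∩ B = [12, 14), [16, 24).
That is 2 disjoint pieces.

2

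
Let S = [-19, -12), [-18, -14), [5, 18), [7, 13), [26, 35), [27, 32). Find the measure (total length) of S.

29

Merged: [-19, -12), [5, 18), [26, 35).
Lengths: 7 + 13 + 9 = 29.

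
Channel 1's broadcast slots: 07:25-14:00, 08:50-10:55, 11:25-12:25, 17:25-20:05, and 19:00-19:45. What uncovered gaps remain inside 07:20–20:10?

07:20-07:25, 14:00-17:25, 20:05-20:10

The merged coverage is 07:25-14:00, 17:25-20:05.
Complement within 07:20-20:10: 07:20-07:25, 14:00-17:25, 20:05-20:10.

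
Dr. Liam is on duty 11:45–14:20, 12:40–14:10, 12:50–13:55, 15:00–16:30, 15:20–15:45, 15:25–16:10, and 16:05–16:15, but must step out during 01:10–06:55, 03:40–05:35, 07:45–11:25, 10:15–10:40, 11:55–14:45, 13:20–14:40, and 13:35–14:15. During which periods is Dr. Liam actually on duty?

Merge the first list: 11:45-14:20, 15:00-16:30.
Merge the second list: 01:10-06:55, 07:45-11:25, 11:55-14:45.
11:45-14:20 with B removed leaves 11:45-11:55.
15:00-16:30 is untouched.

11:45-11:55, 15:00-16:30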